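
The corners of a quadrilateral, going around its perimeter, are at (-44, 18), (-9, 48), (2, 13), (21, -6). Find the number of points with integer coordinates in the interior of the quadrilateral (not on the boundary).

1155

By the shoelace formula, twice the signed area is |((-44)·48 − (-9)·18) + ((-9)·13 − 2·48) + (2·(-6) − 21·13) + (21·18 − (-44)·(-6))| = 2334, so the area is 1167.
Along each edge there are gcd(|Δx|,|Δy|)+1 lattice points, so counting each shared vertex once the boundary has gcd(35,30) + gcd(11,35) + gcd(19,19) + gcd(65,24) = 5+1+19+1 = 26.
Pick's theorem gives I = A − B/2 + 1 = 1167 − 26/2 + 1 = 1155.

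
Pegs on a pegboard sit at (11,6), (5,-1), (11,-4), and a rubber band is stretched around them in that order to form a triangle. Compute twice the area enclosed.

60

The shoelace formula gives twice the area as |[11·(-1) − 5·6] + [5·(-4) − 11·(-1)] + [11·6 − 11·(-4)]| = 60, so the area is 30.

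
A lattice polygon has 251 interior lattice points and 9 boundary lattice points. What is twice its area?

509

Pick's theorem states A = I + B/2 − 1, so A = 251 + 9/2 − 1 = 509/2.
Hence 2A = 509.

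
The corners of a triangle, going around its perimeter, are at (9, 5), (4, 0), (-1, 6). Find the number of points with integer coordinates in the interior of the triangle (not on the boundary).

25

Using the shoelace formula, 2A = |[9·0 − 4·5] + [4·6 − (-1)·0] + [(-1)·5 − 9·6]| = 55, so the area is 27.5.
Along each edge there are gcd(|Δx|,|Δy|)+1 lattice points, so counting each shared vertex once the boundary has gcd(5,5) + gcd(5,6) + gcd(10,1) = 5+1+1 = 7.
Pick's theorem gives I = A − B/2 + 1 = 27.5 − 7/2 + 1 = 25.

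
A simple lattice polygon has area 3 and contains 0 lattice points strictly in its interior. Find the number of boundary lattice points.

8

Pick's theorem gives A = I + B/2 − 1, so B = 2(A − I + 1) = 2(3 − 0 + 1) = 8.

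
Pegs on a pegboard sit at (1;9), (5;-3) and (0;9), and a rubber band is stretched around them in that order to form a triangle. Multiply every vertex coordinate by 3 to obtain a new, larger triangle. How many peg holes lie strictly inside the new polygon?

46

Using the shoelace formula, 2A = |(1·(-3) − 5·9) + (5·9 − 0·(-3)) + (0·9 − 1·9)| = 12, so the area is 6.
Along each edge there are gcd(|Δx|,|Δy|)+1 lattice points, so counting each shared vertex once the boundary has gcd(4,12) + gcd(5,12) + gcd(1,0) = 4+1+1 = 6.
Scaling by 3 multiplies the area by 3² = 9 (so the new area is 54) and multiplies the boundary lattice-point count by 3, giving 18.
By Pick's theorem, the interior count of the dilated polygon is 54 − 18/2 + 1 = 46.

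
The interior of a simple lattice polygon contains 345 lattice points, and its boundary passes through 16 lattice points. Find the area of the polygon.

By Pick's theorem, A = I + B/2 − 1 = 345 + 16/2 − 1 = 352.

352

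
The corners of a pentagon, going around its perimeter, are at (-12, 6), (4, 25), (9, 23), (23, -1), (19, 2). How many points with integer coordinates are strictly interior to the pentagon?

The shoelace formula gives twice the area as |[(-12)·25 − 4·6] + [4·23 − 9·25] + [9·(-1) − 23·23] + [23·2 − 19·(-1)] + [19·6 − (-12)·2]| = 792, so the area is 396.
Summing gcd(|Δx|,|Δy|) over the edges gives the boundary count: gcd(16,19) + gcd(5,2) + gcd(14,24) + gcd(4,3) + gcd(31,4) = 1+1+2+1+1 = 6.
By Pick's theorem A = I + B/2 − 1, so I = 396 − 6/2 + 1 = 394.

394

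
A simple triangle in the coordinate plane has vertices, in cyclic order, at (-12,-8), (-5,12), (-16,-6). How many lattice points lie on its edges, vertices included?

4

Summing gcd(|Δx|,|Δy|) over the edges gives the boundary count: gcd(7,20) + gcd(11,18) + gcd(4,2) = 1+1+2 = 4.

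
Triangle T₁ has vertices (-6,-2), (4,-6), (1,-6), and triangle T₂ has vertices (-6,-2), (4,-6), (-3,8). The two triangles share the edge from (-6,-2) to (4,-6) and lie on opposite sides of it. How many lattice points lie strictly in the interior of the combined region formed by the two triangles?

The union is the simple quadrilateral with vertices (-6,-2), (1,-6), (4,-6), (-3,8) in order.
The shoelace formula gives twice the area as |((-6)·(-6) − 1·(-2)) + (1·(-6) − 4·(-6)) + (4·8 − (-3)·(-6)) + ((-3)·(-2) − (-6)·8)| = 124, so the area is 62.
Along each edge there are gcd(|Δx|,|Δy|)+1 lattice points, so counting each shared vertex once the boundary has gcd(7,4) + gcd(3,0) + gcd(7,14) + gcd(3,10) = 1+3+7+1 = 12.
By Pick's theorem I = A − B/2 + 1 = 62 − 12/2 + 1 = 57.

57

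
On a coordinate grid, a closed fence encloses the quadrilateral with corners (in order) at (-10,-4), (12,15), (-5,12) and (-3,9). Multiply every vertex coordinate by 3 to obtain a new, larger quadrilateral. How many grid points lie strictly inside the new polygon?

940

By the shoelace formula, twice the signed area is |[(-10)·15 − 12·(-4)] + [12·12 − (-5)·15] + [(-5)·9 − (-3)·12] + [(-3)·(-4) − (-10)·9]| = 210, so the area is 105.
Along each edge there are gcd(|Δx|,|Δy|)+1 lattice points, so counting each shared vertex once the boundary has gcd(22,19) + gcd(17,3) + gcd(2,3) + gcd(7,13) = 1+1+1+1 = 4.
Scaling by 3 multiplies the area by 3² = 9 (so the new area is 945) and multiplies the boundary lattice-point count by 3, giving 12.
By Pick's theorem, the interior count of the dilated polygon is 945 − 12/2 + 1 = 940.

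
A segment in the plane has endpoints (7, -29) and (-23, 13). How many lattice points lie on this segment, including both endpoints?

7

The number of lattice points on a segment between lattice points is gcd(|Δx|,|Δy|) + 1 = gcd(30,42) + 1 = 6 + 1 = 7.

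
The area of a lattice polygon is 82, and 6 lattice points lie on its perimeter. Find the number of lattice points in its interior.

From Pick's theorem, I = A − B/2 + 1 = 82 − 6/2 + 1 = 80.

80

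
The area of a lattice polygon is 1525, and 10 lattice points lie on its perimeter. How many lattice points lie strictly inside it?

Pick's theorem A = I + B/2 − 1 rearranges to I = A − B/2 + 1 = 1525 − 10/2 + 1 = 1521.

1521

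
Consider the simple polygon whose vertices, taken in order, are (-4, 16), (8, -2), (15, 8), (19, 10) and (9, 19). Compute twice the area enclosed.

By the shoelace formula, twice the signed area is |((-4)·(-2) − 8·16) + (8·8 − 15·(-2)) + (15·10 − 19·8) + (19·19 − 9·10) + (9·16 − (-4)·19)| = 463, so the area is 231.5.

463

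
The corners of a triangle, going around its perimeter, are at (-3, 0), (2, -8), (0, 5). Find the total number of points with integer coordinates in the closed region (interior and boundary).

27

The shoelace formula gives twice the area as |[(-3)·(-8) − 2·0] + [2·5 − 0·(-8)] + [0·0 − (-3)·5]| = 49, so the area is 24.5.
Summing gcd(|Δx|,|Δy|) over the edges gives the boundary count: gcd(5,8) + gcd(2,13) + gcd(3,5) = 1+1+1 = 3.
Pick's theorem gives I = A − B/2 + 1 = 24.5 − 3/2 + 1 = 24, so the closed region contains I + B = 24 + 3 = 27 lattice points.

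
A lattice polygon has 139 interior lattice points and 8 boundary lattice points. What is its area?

142

By Pick's theorem, A = I + B/2 − 1 = 139 + 8/2 − 1 = 142.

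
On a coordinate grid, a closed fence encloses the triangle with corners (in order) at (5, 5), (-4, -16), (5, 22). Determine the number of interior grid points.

The shoelace formula gives twice the area as |(5·(-16) − (-4)·5) + ((-4)·22 − 5·(-16)) + (5·5 − 5·22)| = 153, so the area is 153/2.
The number of boundary lattice points is Σ gcd(|Δx|,|Δy|) = gcd(9,21) + gcd(9,38) + gcd(0,17) = 3+1+17 = 21.
By Pick's theorem A = I + B/2 − 1, so I = 153/2 − 21/2 + 1 = 67.

67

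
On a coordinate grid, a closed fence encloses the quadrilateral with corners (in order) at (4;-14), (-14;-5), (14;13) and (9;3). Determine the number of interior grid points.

Using the shoelace formula, 2A = |[4·(-5) − (-14)·(-14)] + [(-14)·13 − 14·(-5)] + [14·3 − 9·13] + [9·(-14) − 4·3]| = 541, so the area is 270.5.
Summing gcd(|Δx|,|Δy|) over the edges gives the boundary count: gcd(18,9) + gcd(28,18) + gcd(5,10) + gcd(5,17) = 9+2+5+1 = 17.
Pick's theorem gives I = A − B/2 + 1 = 270.5 − 17/2 + 1 = 263.

263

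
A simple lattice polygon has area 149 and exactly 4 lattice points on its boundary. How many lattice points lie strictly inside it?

From Pick's theorem, I = A − B/2 + 1 = 149 − 4/2 + 1 = 148.

148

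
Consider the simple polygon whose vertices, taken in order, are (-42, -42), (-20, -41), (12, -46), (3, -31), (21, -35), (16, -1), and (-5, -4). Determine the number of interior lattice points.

1554

Using the shoelace formula, 2A = |((-42)·(-41) − (-20)·(-42)) + ((-20)·(-46) − 12·(-41)) + (12·(-31) − 3·(-46)) + (3·(-35) − 21·(-31)) + (21·(-1) − 16·(-35)) + (16·(-4) − (-5)·(-1)) + ((-5)·(-42) − (-42)·(-4))| = 3118, so the area is 1559.
Summing gcd(|Δx|,|Δy|) over the edges gives the boundary count: gcd(22,1) + gcd(32,5) + gcd(9,15) + gcd(18,4) + gcd(5,34) + gcd(21,3) + gcd(37,38) = 1+1+3+2+1+3+1 = 12.
By Pick's theorem A = I + B/2 − 1, so I = 1559 − 12/2 + 1 = 1554.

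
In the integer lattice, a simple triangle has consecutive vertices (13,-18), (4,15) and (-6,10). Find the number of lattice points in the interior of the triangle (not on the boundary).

By the shoelace formula, twice the signed area is |(13·15 − 4·(-18)) + (4·10 − (-6)·15) + ((-6)·(-18) − 13·10)| = 375, so the area is 375/2.
Along each edge there are gcd(|Δx|,|Δy|)+1 lattice points, so counting each shared vertex once the boundary has gcd(9,33) + gcd(10,5) + gcd(19,28) = 3+5+1 = 9.
By Pick's theorem A = I + B/2 − 1, so I = 375/2 − 9/2 + 1 = 184.

184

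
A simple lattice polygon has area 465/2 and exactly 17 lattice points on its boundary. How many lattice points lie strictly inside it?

225

Pick's theorem A = I + B/2 − 1 rearranges to I = A − B/2 + 1 = 465/2 − 17/2 + 1 = 225.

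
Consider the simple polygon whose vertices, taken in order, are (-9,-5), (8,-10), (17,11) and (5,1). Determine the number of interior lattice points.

164

The shoelace formula gives twice the area as |((-9)·(-10) − 8·(-5)) + (8·11 − 17·(-10)) + (17·1 − 5·11) + (5·(-5) − (-9)·1)| = 334, so the area is 167.
Summing gcd(|Δx|,|Δy|) over the edges gives the boundary count: gcd(17,5) + gcd(9,21) + gcd(12,10) + gcd(14,6) = 1+3+2+2 = 8.
Pick's theorem gives I = A − B/2 + 1 = 167 − 8/2 + 1 = 164.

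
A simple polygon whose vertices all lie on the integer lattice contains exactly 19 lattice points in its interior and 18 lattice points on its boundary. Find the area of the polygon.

27

Pick's theorem states A = I + B/2 − 1, so A = 19 + 18/2 − 1 = 27.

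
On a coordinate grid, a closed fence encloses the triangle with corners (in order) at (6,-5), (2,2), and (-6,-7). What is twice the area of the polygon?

92

Using the shoelace formula, 2A = |(6·2 − 2·(-5)) + (2·(-7) − (-6)·2) + ((-6)·(-5) − 6·(-7))| = 92, so the area is 46.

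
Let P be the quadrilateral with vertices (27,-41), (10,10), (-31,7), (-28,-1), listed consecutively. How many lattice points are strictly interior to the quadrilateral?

By the shoelace formula, twice the signed area is |[27·10 − 10·(-41)] + [10·7 − (-31)·10] + [(-31)·(-1) − (-28)·7] + [(-28)·(-41) − 27·(-1)]| = 2462, so the area is 1231.
The number of boundary lattice points is Σ gcd(|Δx|,|Δy|) = gcd(17,51) + gcd(41,3) + gcd(3,8) + gcd(55,40) = 17+1+1+5 = 24.
Pick's theorem gives I = A − B/2 + 1 = 1231 − 24/2 + 1 = 1220.

1220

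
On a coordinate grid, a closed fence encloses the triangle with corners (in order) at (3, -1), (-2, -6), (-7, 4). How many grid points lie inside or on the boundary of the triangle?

By the shoelace formula, twice the signed area is |(3·(-6) − (-2)·(-1)) + ((-2)·4 − (-7)·(-6)) + ((-7)·(-1) − 3·4)| = 75, so the area is 75/2.
Summing gcd(|Δx|,|Δy|) over the edges gives the boundary count: gcd(5,5) + gcd(5,10) + gcd(10,5) = 5+5+5 = 15.
Pick's theorem gives I = A − B/2 + 1 = 75/2 − 15/2 + 1 = 31, so the closed region contains I + B = 31 + 15 = 46 lattice points.

46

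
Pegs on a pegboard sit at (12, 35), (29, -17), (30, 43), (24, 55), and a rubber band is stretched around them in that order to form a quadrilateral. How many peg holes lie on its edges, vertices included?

The number of boundary lattice points is Σ gcd(|Δx|,|Δy|) = gcd(17,52) + gcd(1,60) + gcd(6,12) + gcd(12,20) = 1+1+6+4 = 12.

12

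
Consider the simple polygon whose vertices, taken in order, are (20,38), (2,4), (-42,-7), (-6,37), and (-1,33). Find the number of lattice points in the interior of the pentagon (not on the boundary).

1140

The shoelace formula gives twice the area as |(20·4 − 2·38) + (2·(-7) − (-42)·4) + ((-42)·37 − (-6)·(-7)) + ((-6)·33 − (-1)·37) + ((-1)·38 − 20·33)| = 2297, so the area is 2297/2.
The number of boundary lattice points is Σ gcd(|Δx|,|Δy|) = gcd(18,34) + gcd(44,11) + gcd(36,44) + gcd(5,4) + gcd(21,5) = 2+11+4+1+1 = 19.
By Pick's theorem A = I + B/2 − 1, so I = 2297/2 − 19/2 + 1 = 1140.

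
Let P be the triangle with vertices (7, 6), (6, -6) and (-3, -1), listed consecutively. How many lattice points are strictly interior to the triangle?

56

The shoelace formula gives twice the area as |[7·(-6) − 6·6] + [6·(-1) − (-3)·(-6)] + [(-3)·6 − 7·(-1)]| = 113, so the area is 56.5.
Summing gcd(|Δx|,|Δy|) over the edges gives the boundary count: gcd(1,12) + gcd(9,5) + gcd(10,7) = 1+1+1 = 3.
Pick's theorem gives I = A − B/2 + 1 = 56.5 − 3/2 + 1 = 56.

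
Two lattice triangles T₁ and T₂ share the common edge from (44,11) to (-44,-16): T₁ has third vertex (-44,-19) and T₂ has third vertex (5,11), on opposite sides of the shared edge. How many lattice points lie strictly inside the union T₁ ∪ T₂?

The union is the simple quadrilateral with vertices (44,11), (-44,-19), (-44,-16), (5,11) in order.
By the shoelace formula, twice the signed area is |[44·(-19) − (-44)·11] + [(-44)·(-16) − (-44)·(-19)] + [(-44)·11 − 5·(-16)] + [5·11 − 44·11]| = 1317, so the area is 1317/2.
Summing gcd(|Δx|,|Δy|) over the edges gives the boundary count: gcd(88,30) + gcd(0,3) + gcd(49,27) + gcd(39,0) = 2+3+1+39 = 45.
By Pick's theorem I = A − B/2 + 1 = 1317/2 − 45/2 + 1 = 637.

637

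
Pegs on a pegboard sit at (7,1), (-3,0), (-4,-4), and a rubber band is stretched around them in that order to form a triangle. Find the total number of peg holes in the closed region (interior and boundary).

By the shoelace formula, twice the signed area is |[7·0 − (-3)·1] + [(-3)·(-4) − (-4)·0] + [(-4)·1 − 7·(-4)]| = 39, so the area is 39/2.
The number of boundary lattice points is Σ gcd(|Δx|,|Δy|) = gcd(10,1) + gcd(1,4) + gcd(11,5) = 1+1+1 = 3.
Pick's theorem gives I = A − B/2 + 1 = 39/2 − 3/2 + 1 = 19, so the closed region contains I + B = 19 + 3 = 22 lattice points.

22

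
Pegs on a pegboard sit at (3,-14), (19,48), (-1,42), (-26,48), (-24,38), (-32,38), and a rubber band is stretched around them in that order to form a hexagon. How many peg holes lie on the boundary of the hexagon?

Summing gcd(|Δx|,|Δy|) over the edges gives the boundary count: gcd(16,62) + gcd(20,6) + gcd(25,6) + gcd(2,10) + gcd(8,0) + gcd(35,52) = 2+2+1+2+8+1 = 16.

16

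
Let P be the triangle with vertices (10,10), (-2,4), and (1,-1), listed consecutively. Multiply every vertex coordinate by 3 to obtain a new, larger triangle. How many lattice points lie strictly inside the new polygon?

340

By the shoelace formula, twice the signed area is |[10·4 − (-2)·10] + [(-2)·(-1) − 1·4] + [1·10 − 10·(-1)]| = 78, so the area is 39.
Along each edge there are gcd(|Δx|,|Δy|)+1 lattice points, so counting each shared vertex once the boundary has gcd(12,6) + gcd(3,5) + gcd(9,11) = 6+1+1 = 8.
Scaling by 3 multiplies the area by 3² = 9 (so the new area is 351) and multiplies the boundary lattice-point count by 3, giving 24.
By Pick's theorem, the interior count of the dilated polygon is 351 − 24/2 + 1 = 340.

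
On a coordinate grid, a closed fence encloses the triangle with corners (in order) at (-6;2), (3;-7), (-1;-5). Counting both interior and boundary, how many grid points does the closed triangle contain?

The shoelace formula gives twice the area as |((-6)·(-7) − 3·2) + (3·(-5) − (-1)·(-7)) + ((-1)·2 − (-6)·(-5))| = 18, so the area is 9.
Summing gcd(|Δx|,|Δy|) over the edges gives the boundary count: gcd(9,9) + gcd(4,2) + gcd(5,7) = 9+2+1 = 12.
Pick's theorem gives I = A − B/2 + 1 = 9 − 12/2 + 1 = 4, so the closed region contains I + B = 4 + 12 = 16 lattice points.

16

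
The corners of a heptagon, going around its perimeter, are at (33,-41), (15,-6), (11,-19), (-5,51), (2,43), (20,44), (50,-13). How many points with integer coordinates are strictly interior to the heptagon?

Using the shoelace formula, 2A = |[33·(-6) − 15·(-41)] + [15·(-19) − 11·(-6)] + [11·51 − (-5)·(-19)] + [(-5)·43 − 2·51] + [2·44 − 20·43] + [20·(-13) − 50·44] + [50·(-41) − 33·(-13)]| = 4506, so the area is 2253.
Summing gcd(|Δx|,|Δy|) over the edges gives the boundary count: gcd(18,35) + gcd(4,13) + gcd(16,70) + gcd(7,8) + gcd(18,1) + gcd(30,57) + gcd(17,28) = 1+1+2+1+1+3+1 = 10.
Pick's theorem gives I = A − B/2 + 1 = 2253 − 10/2 + 1 = 2249.

2249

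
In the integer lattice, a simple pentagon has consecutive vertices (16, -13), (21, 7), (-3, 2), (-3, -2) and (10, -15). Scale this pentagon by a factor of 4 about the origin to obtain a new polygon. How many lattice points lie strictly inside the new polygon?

5031

The shoelace formula gives twice the area as |(16·7 − 21·(-13)) + (21·2 − (-3)·7) + ((-3)·(-2) − (-3)·2) + ((-3)·(-15) − 10·(-2)) + (10·(-13) − 16·(-15))| = 635, so the area is 635/2.
Summing gcd(|Δx|,|Δy|) over the edges gives the boundary count: gcd(5,20) + gcd(24,5) + gcd(0,4) + gcd(13,13) + gcd(6,2) = 5+1+4+13+2 = 25.
Scaling by 4 multiplies the area by 4² = 16 (so the new area is 5080) and multiplies the boundary lattice-point count by 4, giving 100.
By Pick's theorem, the interior count of the dilated polygon is 5080 − 100/2 + 1 = 5031.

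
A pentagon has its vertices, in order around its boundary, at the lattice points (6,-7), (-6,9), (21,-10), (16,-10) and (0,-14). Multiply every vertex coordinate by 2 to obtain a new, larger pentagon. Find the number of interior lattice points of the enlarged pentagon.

600

By the shoelace formula, twice the signed area is |[6·9 − (-6)·(-7)] + [(-6)·(-10) − 21·9] + [21·(-10) − 16·(-10)] + [16·(-14) − 0·(-10)] + [0·(-7) − 6·(-14)]| = 307, so the area is 307/2.
Summing gcd(|Δx|,|Δy|) over the edges gives the boundary count: gcd(12,16) + gcd(27,19) + gcd(5,0) + gcd(16,4) + gcd(6,7) = 4+1+5+4+1 = 15.
Scaling by 2 multiplies the area by 2² = 4 (so the new area is 614) and multiplies the boundary lattice-point count by 2, giving 30.
By Pick's theorem, the interior count of the dilated polygon is 614 − 30/2 + 1 = 600.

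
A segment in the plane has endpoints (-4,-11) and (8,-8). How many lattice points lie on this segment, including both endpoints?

4

The number of lattice points on a segment between lattice points is gcd(|Δx|,|Δy|) + 1 = gcd(12,3) + 1 = 3 + 1 = 4.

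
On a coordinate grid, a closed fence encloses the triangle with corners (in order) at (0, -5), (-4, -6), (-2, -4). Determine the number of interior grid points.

Using the shoelace formula, 2A = |[0·(-6) − (-4)·(-5)] + [(-4)·(-4) − (-2)·(-6)] + [(-2)·(-5) − 0·(-4)]| = 6, so the area is 3.
Along each edge there are gcd(|Δx|,|Δy|)+1 lattice points, so counting each shared vertex once the boundary has gcd(4,1) + gcd(2,2) + gcd(2,1) = 1+2+1 = 4.
Pick's theorem gives I = A − B/2 + 1 = 3 − 4/2 + 1 = 2.

2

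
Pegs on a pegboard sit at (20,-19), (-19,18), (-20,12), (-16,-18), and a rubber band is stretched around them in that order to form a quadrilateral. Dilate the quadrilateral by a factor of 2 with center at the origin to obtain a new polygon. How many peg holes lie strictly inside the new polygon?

2690

Using the shoelace formula, 2A = |[20·18 − (-19)·(-19)] + [(-19)·12 − (-20)·18] + [(-20)·(-18) − (-16)·12] + [(-16)·(-19) − 20·(-18)]| = 1347, so the area is 673.5.
Along each edge there are gcd(|Δx|,|Δy|)+1 lattice points, so counting each shared vertex once the boundary has gcd(39,37) + gcd(1,6) + gcd(4,30) + gcd(36,1) = 1+1+2+1 = 5.
Scaling by 2 multiplies the area by 2² = 4 (so the new area is 2694) and multiplies the boundary lattice-point count by 2, giving 10.
By Pick's theorem, the interior count of the dilated polygon is 2694 − 10/2 + 1 = 2690.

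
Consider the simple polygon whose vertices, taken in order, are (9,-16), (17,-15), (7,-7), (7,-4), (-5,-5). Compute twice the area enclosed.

214

Using the shoelace formula, 2A = |(9·(-15) − 17·(-16)) + (17·(-7) − 7·(-15)) + (7·(-4) − 7·(-7)) + (7·(-5) − (-5)·(-4)) + ((-5)·(-16) − 9·(-5))| = 214, so the area is 107.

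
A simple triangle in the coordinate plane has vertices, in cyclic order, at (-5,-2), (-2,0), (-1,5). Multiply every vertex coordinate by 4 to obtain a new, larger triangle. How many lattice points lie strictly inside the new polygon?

By the shoelace formula, twice the signed area is |((-5)·0 − (-2)·(-2)) + ((-2)·5 − (-1)·0) + ((-1)·(-2) − (-5)·5)| = 13, so the area is 13/2.
Summing gcd(|Δx|,|Δy|) over the edges gives the boundary count: gcd(3,2) + gcd(1,5) + gcd(4,7) = 1+1+1 = 3.
Scaling by 4 multiplies the area by 4² = 16 (so the new area is 104) and multiplies the boundary lattice-point count by 4, giving 12.
By Pick's theorem, the interior count of the dilated polygon is 104 − 12/2 + 1 = 99.

99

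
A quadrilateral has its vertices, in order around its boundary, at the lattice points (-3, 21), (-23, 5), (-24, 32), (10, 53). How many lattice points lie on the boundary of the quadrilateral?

Along each edge there are gcd(|Δx|,|Δy|)+1 lattice points, so counting each shared vertex once the boundary has gcd(20,16) + gcd(1,27) + gcd(34,21) + gcd(13,32) = 4+1+1+1 = 7.

7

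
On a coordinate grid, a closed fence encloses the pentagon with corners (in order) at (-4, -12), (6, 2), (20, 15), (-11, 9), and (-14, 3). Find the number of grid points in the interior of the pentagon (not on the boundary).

361

By the shoelace formula, twice the signed area is |((-4)·2 − 6·(-12)) + (6·15 − 20·2) + (20·9 − (-11)·15) + ((-11)·3 − (-14)·9) + ((-14)·(-12) − (-4)·3)| = 732, so the area is 366.
The number of boundary lattice points is Σ gcd(|Δx|,|Δy|) = gcd(10,14) + gcd(14,13) + gcd(31,6) + gcd(3,6) + gcd(10,15) = 2+1+1+3+5 = 12.
By Pick's theorem A = I + B/2 − 1, so I = 366 − 12/2 + 1 = 361.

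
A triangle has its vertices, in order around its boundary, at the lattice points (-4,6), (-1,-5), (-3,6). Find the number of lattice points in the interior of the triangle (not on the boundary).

Using the shoelace formula, 2A = |[(-4)·(-5) − (-1)·6] + [(-1)·6 − (-3)·(-5)] + [(-3)·6 − (-4)·6]| = 11, so the area is 5.5.
The number of boundary lattice points is Σ gcd(|Δx|,|Δy|) = gcd(3,11) + gcd(2,11) + gcd(1,0) = 1+1+1 = 3.
By Pick's theorem A = I + B/2 − 1, so I = 5.5 − 3/2 + 1 = 5.

5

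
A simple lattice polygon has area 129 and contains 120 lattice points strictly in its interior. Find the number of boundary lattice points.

Pick's theorem gives A = I + B/2 − 1, so B = 2(A − I + 1) = 2(129 − 120 + 1) = 20.

20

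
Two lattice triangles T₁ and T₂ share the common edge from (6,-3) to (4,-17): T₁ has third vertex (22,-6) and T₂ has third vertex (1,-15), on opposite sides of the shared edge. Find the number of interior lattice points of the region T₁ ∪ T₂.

The union is the simple quadrilateral with vertices (6,-3), (22,-6), (4,-17), (1,-15) in order.
The shoelace formula gives twice the area as |[6·(-6) − 22·(-3)] + [22·(-17) − 4·(-6)] + [4·(-15) − 1·(-17)] + [1·(-3) − 6·(-15)]| = 276, so the area is 138.
The number of boundary lattice points is Σ gcd(|Δx|,|Δy|) = gcd(16,3) + gcd(18,11) + gcd(3,2) + gcd(5,12) = 1+1+1+1 = 4.
By Pick's theorem I = A − B/2 + 1 = 138 − 4/2 + 1 = 137.

137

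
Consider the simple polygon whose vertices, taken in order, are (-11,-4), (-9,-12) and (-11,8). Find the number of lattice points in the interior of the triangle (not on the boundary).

By the shoelace formula, twice the signed area is |((-11)·(-12) − (-9)·(-4)) + ((-9)·8 − (-11)·(-12)) + ((-11)·(-4) − (-11)·8)| = 24, so the area is 12.
Along each edge there are gcd(|Δx|,|Δy|)+1 lattice points, so counting each shared vertex once the boundary has gcd(2,8) + gcd(2,20) + gcd(0,12) = 2+2+12 = 16.
By Pick's theorem A = I + B/2 − 1, so I = 12 − 16/2 + 1 = 5.

5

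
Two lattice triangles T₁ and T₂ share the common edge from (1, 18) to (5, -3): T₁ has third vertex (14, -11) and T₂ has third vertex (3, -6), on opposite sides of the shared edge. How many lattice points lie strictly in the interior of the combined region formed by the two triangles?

The union is the simple quadrilateral with vertices (1, 18), (14, -11), (5, -3), (3, -6) in order.
The shoelace formula gives twice the area as |(1·(-11) − 14·18) + (14·(-3) − 5·(-11)) + (5·(-6) − 3·(-3)) + (3·18 − 1·(-6))| = 211, so the area is 211/2.
The number of boundary lattice points is Σ gcd(|Δx|,|Δy|) = gcd(13,29) + gcd(9,8) + gcd(2,3) + gcd(2,24) = 1+1+1+2 = 5.
By Pick's theorem I = A − B/2 + 1 = 211/2 − 5/2 + 1 = 104.

104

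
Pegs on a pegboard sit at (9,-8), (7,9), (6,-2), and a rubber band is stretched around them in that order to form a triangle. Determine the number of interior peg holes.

By the shoelace formula, twice the signed area is |(9·9 − 7·(-8)) + (7·(-2) − 6·9) + (6·(-8) − 9·(-2))| = 39, so the area is 39/2.
Along each edge there are gcd(|Δx|,|Δy|)+1 lattice points, so counting each shared vertex once the boundary has gcd(2,17) + gcd(1,11) + gcd(3,6) = 1+1+3 = 5.
By Pick's theorem A = I + B/2 − 1, so I = 39/2 − 5/2 + 1 = 18.

18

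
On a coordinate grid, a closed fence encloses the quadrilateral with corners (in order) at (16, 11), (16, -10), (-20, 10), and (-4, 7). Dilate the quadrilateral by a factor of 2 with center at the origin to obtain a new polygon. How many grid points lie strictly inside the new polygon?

Using the shoelace formula, 2A = |[16·(-10) − 16·11] + [16·10 − (-20)·(-10)] + [(-20)·7 − (-4)·10] + [(-4)·11 − 16·7]| = 632, so the area is 316.
Summing gcd(|Δx|,|Δy|) over the edges gives the boundary count: gcd(0,21) + gcd(36,20) + gcd(16,3) + gcd(20,4) = 21+4+1+4 = 30.
Scaling by 2 multiplies the area by 2² = 4 (so the new area is 1264) and multiplies the boundary lattice-point count by 2, giving 60.
By Pick's theorem, the interior count of the dilated polygon is 1264 − 60/2 + 1 = 1235.

1235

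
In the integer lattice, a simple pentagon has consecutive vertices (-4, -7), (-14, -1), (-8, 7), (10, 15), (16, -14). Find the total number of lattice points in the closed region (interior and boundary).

474

Using the shoelace formula, 2A = |((-4)·(-1) − (-14)·(-7)) + ((-14)·7 − (-8)·(-1)) + ((-8)·15 − 10·7) + (10·(-14) − 16·15) + (16·(-7) − (-4)·(-14))| = 938, so the area is 469.
Along each edge there are gcd(|Δx|,|Δy|)+1 lattice points, so counting each shared vertex once the boundary has gcd(10,6) + gcd(6,8) + gcd(18,8) + gcd(6,29) + gcd(20,7) = 2+2+2+1+1 = 8.
Pick's theorem gives I = A − B/2 + 1 = 469 − 8/2 + 1 = 466, so the closed region contains I + B = 466 + 8 = 474 lattice points.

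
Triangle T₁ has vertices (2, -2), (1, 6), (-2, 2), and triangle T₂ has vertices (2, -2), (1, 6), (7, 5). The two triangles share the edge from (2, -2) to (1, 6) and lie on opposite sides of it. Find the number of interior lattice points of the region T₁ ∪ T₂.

The union is the simple quadrilateral with vertices (2, -2), (-2, 2), (1, 6), (7, 5) in order.
The shoelace formula gives twice the area as |(2·2 − (-2)·(-2)) + ((-2)·6 − 1·2) + (1·5 − 7·6) + (7·(-2) − 2·5)| = 75, so the area is 37.5.
Along each edge there are gcd(|Δx|,|Δy|)+1 lattice points, so counting each shared vertex once the boundary has gcd(4,4) + gcd(3,4) + gcd(6,1) + gcd(5,7) = 4+1+1+1 = 7.
By Pick's theorem I = A − B/2 + 1 = 37.5 − 7/2 + 1 = 35.

35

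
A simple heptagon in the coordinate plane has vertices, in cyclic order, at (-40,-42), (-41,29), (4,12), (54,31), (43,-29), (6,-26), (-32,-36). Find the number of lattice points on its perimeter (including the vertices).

Along each edge there are gcd(|Δx|,|Δy|)+1 lattice points, so counting each shared vertex once the boundary has gcd(1,71) + gcd(45,17) + gcd(50,19) + gcd(11,60) + gcd(37,3) + gcd(38,10) + gcd(8,6) = 1+1+1+1+1+2+2 = 9.

9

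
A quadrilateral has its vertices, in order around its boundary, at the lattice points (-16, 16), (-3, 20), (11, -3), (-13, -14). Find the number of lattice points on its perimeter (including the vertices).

6

Summing gcd(|Δx|,|Δy|) over the edges gives the boundary count: gcd(13,4) + gcd(14,23) + gcd(24,11) + gcd(3,30) = 1+1+1+3 = 6.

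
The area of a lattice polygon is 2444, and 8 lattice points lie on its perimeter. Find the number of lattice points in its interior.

From Pick's theorem, I = A − B/2 + 1 = 2444 − 8/2 + 1 = 2441.

2441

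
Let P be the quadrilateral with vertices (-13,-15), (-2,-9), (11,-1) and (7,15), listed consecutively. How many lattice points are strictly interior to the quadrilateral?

218

Using the shoelace formula, 2A = |[(-13)·(-9) − (-2)·(-15)] + [(-2)·(-1) − 11·(-9)] + [11·15 − 7·(-1)] + [7·(-15) − (-13)·15]| = 450, so the area is 225.
Along each edge there are gcd(|Δx|,|Δy|)+1 lattice points, so counting each shared vertex once the boundary has gcd(11,6) + gcd(13,8) + gcd(4,16) + gcd(20,30) = 1+1+4+10 = 16.
By Pick's theorem A = I + B/2 − 1, so I = 225 − 16/2 + 1 = 218.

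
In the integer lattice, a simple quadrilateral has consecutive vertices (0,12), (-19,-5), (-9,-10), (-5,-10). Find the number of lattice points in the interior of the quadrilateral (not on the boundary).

The shoelace formula gives twice the area as |[0·(-5) − (-19)·12] + [(-19)·(-10) − (-9)·(-5)] + [(-9)·(-10) − (-5)·(-10)] + [(-5)·12 − 0·(-10)]| = 353, so the area is 353/2.
The number of boundary lattice points is Σ gcd(|Δx|,|Δy|) = gcd(19,17) + gcd(10,5) + gcd(4,0) + gcd(5,22) = 1+5+4+1 = 11.
By Pick's theorem A = I + B/2 − 1, so I = 353/2 − 11/2 + 1 = 172.

172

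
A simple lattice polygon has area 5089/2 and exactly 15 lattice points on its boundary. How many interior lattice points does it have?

2538

From Pick's theorem, I = A − B/2 + 1 = 5089/2 − 15/2 + 1 = 2538.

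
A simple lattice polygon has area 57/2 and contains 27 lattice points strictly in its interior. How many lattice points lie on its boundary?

Pick's theorem gives A = I + B/2 − 1, so B = 2(A − I + 1) = 2(57/2 − 27 + 1) = 5.

5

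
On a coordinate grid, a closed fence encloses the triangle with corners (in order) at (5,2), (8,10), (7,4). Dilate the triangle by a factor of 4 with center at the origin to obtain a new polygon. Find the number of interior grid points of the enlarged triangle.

73

The shoelace formula gives twice the area as |(5·10 − 8·2) + (8·4 − 7·10) + (7·2 − 5·4)| = 10, so the area is 5.
Along each edge there are gcd(|Δx|,|Δy|)+1 lattice points, so counting each shared vertex once the boundary has gcd(3,8) + gcd(1,6) + gcd(2,2) = 1+1+2 = 4.
Scaling by 4 multiplies the area by 4² = 16 (so the new area is 80) and multiplies the boundary lattice-point count by 4, giving 16.
By Pick's theorem, the interior count of the dilated polygon is 80 − 16/2 + 1 = 73.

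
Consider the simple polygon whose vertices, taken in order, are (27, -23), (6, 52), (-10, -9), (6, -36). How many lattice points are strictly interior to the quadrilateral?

1626

The shoelace formula gives twice the area as |(27·52 − 6·(-23)) + (6·(-9) − (-10)·52) + ((-10)·(-36) − 6·(-9)) + (6·(-23) − 27·(-36))| = 3256, so the area is 1628.
Along each edge there are gcd(|Δx|,|Δy|)+1 lattice points, so counting each shared vertex once the boundary has gcd(21,75) + gcd(16,61) + gcd(16,27) + gcd(21,13) = 3+1+1+1 = 6.
By Pick's theorem A = I + B/2 − 1, so I = 1628 − 6/2 + 1 = 1626.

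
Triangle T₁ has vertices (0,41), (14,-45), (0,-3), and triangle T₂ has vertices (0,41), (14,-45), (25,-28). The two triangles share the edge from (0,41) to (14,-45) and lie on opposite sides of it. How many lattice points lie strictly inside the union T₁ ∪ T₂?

871

The union is the simple quadrilateral with vertices (0,41), (0,-3), (14,-45), (25,-28) in order.
Using the shoelace formula, 2A = |[0·(-3) − 0·41] + [0·(-45) − 14·(-3)] + [14·(-28) − 25·(-45)] + [25·41 − 0·(-28)]| = 1800, so the area is 900.
Summing gcd(|Δx|,|Δy|) over the edges gives the boundary count: gcd(0,44) + gcd(14,42) + gcd(11,17) + gcd(25,69) = 44+14+1+1 = 60.
By Pick's theorem I = A − B/2 + 1 = 900 − 60/2 + 1 = 871.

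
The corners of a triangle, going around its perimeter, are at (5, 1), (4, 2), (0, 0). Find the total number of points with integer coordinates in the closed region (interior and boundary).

Using the shoelace formula, 2A = |[5·2 − 4·1] + [4·0 − 0·2] + [0·1 − 5·0]| = 6, so the area is 3.
The number of boundary lattice points is Σ gcd(|Δx|,|Δy|) = gcd(1,1) + gcd(4,2) + gcd(5,1) = 1+2+1 = 4.
Pick's theorem gives I = A − B/2 + 1 = 3 − 4/2 + 1 = 2, so the closed region contains I + B = 2 + 4 = 6 lattice points.

6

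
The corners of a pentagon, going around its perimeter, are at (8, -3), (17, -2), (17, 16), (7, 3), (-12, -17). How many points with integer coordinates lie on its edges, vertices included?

23

Summing gcd(|Δx|,|Δy|) over the edges gives the boundary count: gcd(9,1) + gcd(0,18) + gcd(10,13) + gcd(19,20) + gcd(20,14) = 1+18+1+1+2 = 23.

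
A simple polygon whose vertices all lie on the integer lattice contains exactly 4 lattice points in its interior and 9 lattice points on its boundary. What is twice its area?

Pick's theorem states A = I + B/2 − 1, so A = 4 + 9/2 − 1 = 15/2.
Hence 2A = 15.

15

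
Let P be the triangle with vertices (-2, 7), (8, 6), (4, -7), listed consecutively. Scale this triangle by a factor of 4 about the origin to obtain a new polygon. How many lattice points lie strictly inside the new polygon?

The shoelace formula gives twice the area as |((-2)·6 − 8·7) + (8·(-7) − 4·6) + (4·7 − (-2)·(-7))| = 134, so the area is 67.
Summing gcd(|Δx|,|Δy|) over the edges gives the boundary count: gcd(10,1) + gcd(4,13) + gcd(6,14) = 1+1+2 = 4.
Scaling by 4 multiplies the area by 4² = 16 (so the new area is 1072) and multiplies the boundary lattice-point count by 4, giving 16.
By Pick's theorem, the interior count of the dilated polygon is 1072 − 16/2 + 1 = 1065.

1065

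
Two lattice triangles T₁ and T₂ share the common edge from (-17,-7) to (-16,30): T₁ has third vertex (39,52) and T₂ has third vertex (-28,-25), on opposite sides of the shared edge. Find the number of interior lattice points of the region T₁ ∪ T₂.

1195

The union is the simple quadrilateral with vertices (-17,-7), (39,52), (-16,30), (-28,-25) in order.
The shoelace formula gives twice the area as |((-17)·52 − 39·(-7)) + (39·30 − (-16)·52) + ((-16)·(-25) − (-28)·30) + ((-28)·(-7) − (-17)·(-25))| = 2402, so the area is 1201.
Summing gcd(|Δx|,|Δy|) over the edges gives the boundary count: gcd(56,59) + gcd(55,22) + gcd(12,55) + gcd(11,18) = 1+11+1+1 = 14.
By Pick's theorem I = A − B/2 + 1 = 1201 − 14/2 + 1 = 1195.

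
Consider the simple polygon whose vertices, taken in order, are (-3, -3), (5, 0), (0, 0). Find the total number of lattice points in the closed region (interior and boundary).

13

By the shoelace formula, twice the signed area is |[(-3)·0 − 5·(-3)] + [5·0 − 0·0] + [0·(-3) − (-3)·0]| = 15, so the area is 7.5.
The number of boundary lattice points is Σ gcd(|Δx|,|Δy|) = gcd(8,3) + gcd(5,0) + gcd(3,3) = 1+5+3 = 9.
Pick's theorem gives I = A − B/2 + 1 = 7.5 − 9/2 + 1 = 4, so the closed region contains I + B = 4 + 9 = 13 lattice points.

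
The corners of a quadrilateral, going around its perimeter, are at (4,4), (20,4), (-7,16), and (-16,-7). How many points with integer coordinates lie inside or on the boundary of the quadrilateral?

288

By the shoelace formula, twice the signed area is |(4·4 − 20·4) + (20·16 − (-7)·4) + ((-7)·(-7) − (-16)·16) + ((-16)·4 − 4·(-7))| = 553, so the area is 553/2.
Along each edge there are gcd(|Δx|,|Δy|)+1 lattice points, so counting each shared vertex once the boundary has gcd(16,0) + gcd(27,12) + gcd(9,23) + gcd(20,11) = 16+3+1+1 = 21.
Pick's theorem gives I = A − B/2 + 1 = 553/2 − 21/2 + 1 = 267, so the closed region contains I + B = 267 + 21 = 288 lattice points.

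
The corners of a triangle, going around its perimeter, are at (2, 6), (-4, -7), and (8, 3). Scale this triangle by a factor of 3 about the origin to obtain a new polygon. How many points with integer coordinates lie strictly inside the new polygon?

424

By the shoelace formula, twice the signed area is |[2·(-7) − (-4)·6] + [(-4)·3 − 8·(-7)] + [8·6 − 2·3]| = 96, so the area is 48.
The number of boundary lattice points is Σ gcd(|Δx|,|Δy|) = gcd(6,13) + gcd(12,10) + gcd(6,3) = 1+2+3 = 6.
Scaling by 3 multiplies the area by 3² = 9 (so the new area is 432) and multiplies the boundary lattice-point count by 3, giving 18.
By Pick's theorem, the interior count of the dilated polygon is 432 − 18/2 + 1 = 424.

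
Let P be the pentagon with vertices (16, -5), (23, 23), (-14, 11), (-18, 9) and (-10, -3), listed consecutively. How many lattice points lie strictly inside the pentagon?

The shoelace formula gives twice the area as |(16·23 − 23·(-5)) + (23·11 − (-14)·23) + ((-14)·9 − (-18)·11) + ((-18)·(-3) − (-10)·9) + ((-10)·(-5) − 16·(-3))| = 1372, so the area is 686.
The number of boundary lattice points is Σ gcd(|Δx|,|Δy|) = gcd(7,28) + gcd(37,12) + gcd(4,2) + gcd(8,12) + gcd(26,2) = 7+1+2+4+2 = 16.
Pick's theorem gives I = A − B/2 + 1 = 686 − 16/2 + 1 = 679.

679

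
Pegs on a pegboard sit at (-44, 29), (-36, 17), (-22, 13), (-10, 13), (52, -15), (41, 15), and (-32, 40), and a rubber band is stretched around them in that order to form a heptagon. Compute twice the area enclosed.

By the shoelace formula, twice the signed area is |[(-44)·17 − (-36)·29] + [(-36)·13 − (-22)·17] + [(-22)·13 − (-10)·13] + [(-10)·(-15) − 52·13] + [52·15 − 41·(-15)] + [41·40 − (-32)·15] + [(-32)·29 − (-44)·40]| = 3867, so the area is 3867/2.

3867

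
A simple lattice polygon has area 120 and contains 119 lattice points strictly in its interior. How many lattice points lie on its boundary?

4

Pick's theorem gives A = I + B/2 − 1, so B = 2(A − I + 1) = 2(120 − 119 + 1) = 4.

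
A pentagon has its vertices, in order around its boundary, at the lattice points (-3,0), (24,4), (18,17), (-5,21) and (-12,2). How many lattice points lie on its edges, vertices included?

5

Along each edge there are gcd(|Δx|,|Δy|)+1 lattice points, so counting each shared vertex once the boundary has gcd(27,4) + gcd(6,13) + gcd(23,4) + gcd(7,19) + gcd(9,2) = 1+1+1+1+1 = 5.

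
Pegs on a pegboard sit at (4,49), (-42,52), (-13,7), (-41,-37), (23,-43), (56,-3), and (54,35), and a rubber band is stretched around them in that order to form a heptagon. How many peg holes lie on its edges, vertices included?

13

Summing gcd(|Δx|,|Δy|) over the edges gives the boundary count: gcd(46,3) + gcd(29,45) + gcd(28,44) + gcd(64,6) + gcd(33,40) + gcd(2,38) + gcd(50,14) = 1+1+4+2+1+2+2 = 13.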